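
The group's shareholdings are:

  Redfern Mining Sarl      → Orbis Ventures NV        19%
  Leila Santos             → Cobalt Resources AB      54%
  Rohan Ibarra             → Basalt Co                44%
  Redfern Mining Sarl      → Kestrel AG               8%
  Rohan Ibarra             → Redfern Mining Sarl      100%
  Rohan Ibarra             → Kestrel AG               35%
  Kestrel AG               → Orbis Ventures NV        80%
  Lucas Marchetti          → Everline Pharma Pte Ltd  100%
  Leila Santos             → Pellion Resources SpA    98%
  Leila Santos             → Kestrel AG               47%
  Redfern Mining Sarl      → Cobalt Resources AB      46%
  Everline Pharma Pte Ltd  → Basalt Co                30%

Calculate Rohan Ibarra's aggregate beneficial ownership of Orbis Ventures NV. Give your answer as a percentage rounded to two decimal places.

53.40%

Rohan reaches Orbis along 3 paths.
Via Redfern → Kestrel: 100% × 8% × 80% = 6.4%.
Via Kestrel: 35% × 80% = 28%.
Via Redfern: 100% × 19% = 19%.
Total: 6.4% + 28% + 19% = 53.4%.
Rounded: 53.40%.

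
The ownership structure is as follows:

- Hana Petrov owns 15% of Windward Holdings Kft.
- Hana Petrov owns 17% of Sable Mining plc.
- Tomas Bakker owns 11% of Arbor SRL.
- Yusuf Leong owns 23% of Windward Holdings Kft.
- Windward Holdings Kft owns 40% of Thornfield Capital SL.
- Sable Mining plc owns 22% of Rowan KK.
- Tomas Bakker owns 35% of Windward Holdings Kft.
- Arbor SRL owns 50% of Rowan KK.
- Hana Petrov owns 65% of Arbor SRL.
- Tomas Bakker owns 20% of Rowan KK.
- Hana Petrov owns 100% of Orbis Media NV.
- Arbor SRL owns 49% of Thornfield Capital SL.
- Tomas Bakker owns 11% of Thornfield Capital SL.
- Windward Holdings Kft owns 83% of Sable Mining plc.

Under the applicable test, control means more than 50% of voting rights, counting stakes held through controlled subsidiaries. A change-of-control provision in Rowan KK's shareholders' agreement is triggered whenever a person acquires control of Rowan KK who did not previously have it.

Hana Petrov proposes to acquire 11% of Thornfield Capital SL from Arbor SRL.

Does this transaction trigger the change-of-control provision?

The purchase adds only to Hana's holdings (Arbor's stake shrinks), so Hana is the only person who could newly come to control Rowan.
Hana holds 65% of Arbor, so Hana controls Arbor.
Hana holds 100% of Orbis, so Hana controls Orbis.
In Rowan, Hana's side holds only 50%, not > 50%.
So before the transaction, Hana does not control Rowan.
After the purchase, Hana holds 11% of Thornfield directly, and Arbor's stake falls to 38%.
Hana's side now holds 38% + 11% = 49% of Thornfield, not > 50%, so Hana still does not control Thornfield.
After the transaction, Hana's side holds 50% of Rowan, not > 50%, so Hana still does not control Rowan.
No new person acquires control, so the clause is not triggered.

No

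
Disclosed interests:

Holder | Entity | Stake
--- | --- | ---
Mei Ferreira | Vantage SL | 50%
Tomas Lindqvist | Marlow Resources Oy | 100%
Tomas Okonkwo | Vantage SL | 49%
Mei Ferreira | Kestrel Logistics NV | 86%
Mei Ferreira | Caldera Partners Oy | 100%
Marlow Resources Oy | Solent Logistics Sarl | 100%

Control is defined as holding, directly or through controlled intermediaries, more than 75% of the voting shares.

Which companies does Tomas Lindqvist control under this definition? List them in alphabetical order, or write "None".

Marlow Resources Oy, Solent Logistics Sarl

Tomas Lindqvist holds 100% of Marlow, so Tomas Lindqvist controls Marlow.
Marlow holds 100% of Solent, so Tomas Lindqvist controls Solent.
No other company's threshold is met.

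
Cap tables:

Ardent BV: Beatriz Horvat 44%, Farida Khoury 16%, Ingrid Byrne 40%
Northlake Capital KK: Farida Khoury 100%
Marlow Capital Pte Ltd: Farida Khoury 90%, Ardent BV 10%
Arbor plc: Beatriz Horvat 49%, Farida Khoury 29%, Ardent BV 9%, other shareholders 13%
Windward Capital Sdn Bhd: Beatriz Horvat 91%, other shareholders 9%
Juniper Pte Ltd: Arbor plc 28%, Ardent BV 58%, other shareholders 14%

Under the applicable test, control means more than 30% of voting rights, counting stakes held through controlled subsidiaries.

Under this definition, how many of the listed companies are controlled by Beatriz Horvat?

4

Beatriz holds 44% of Ardent, so Beatriz controls Ardent.
Beatriz and Ardent together hold 49% + 9% = 58% of Arbor, so Beatriz controls Arbor.
Beatriz holds 91% of Windward, so Beatriz controls Windward.
Arbor and Ardent together hold 28% + 58% = 86% of Juniper, so Beatriz controls Juniper.
No other company's threshold is met.
Beatriz controls 4 companies.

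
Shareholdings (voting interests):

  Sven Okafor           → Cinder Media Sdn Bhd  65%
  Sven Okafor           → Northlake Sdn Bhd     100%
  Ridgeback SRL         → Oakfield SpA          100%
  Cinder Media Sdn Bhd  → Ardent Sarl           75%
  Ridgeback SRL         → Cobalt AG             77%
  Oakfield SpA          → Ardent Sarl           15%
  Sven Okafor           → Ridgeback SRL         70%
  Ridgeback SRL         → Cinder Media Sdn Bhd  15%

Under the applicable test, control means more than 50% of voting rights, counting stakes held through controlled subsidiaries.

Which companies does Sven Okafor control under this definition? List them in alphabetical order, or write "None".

Ardent Sarl, Cinder Media Sdn Bhd, Cobalt AG, Northlake Sdn Bhd, Oakfield SpA, Ridgeback SRL

Sven holds 70% of Ridgeback, so Sven controls Ridgeback.
Ridgeback holds 100% of Oakfield, so Sven controls Oakfield.
Ridgeback and Sven together hold 15% + 65% = 80% of Cinder, so Sven controls Cinder.
Sven holds 100% of Northlake, so Sven controls Northlake.
Ridgeback holds 77% of Cobalt, so Sven controls Cobalt.
Oakfield and Cinder together hold 15% + 75% = 90% of Ardent, so Sven controls Ardent.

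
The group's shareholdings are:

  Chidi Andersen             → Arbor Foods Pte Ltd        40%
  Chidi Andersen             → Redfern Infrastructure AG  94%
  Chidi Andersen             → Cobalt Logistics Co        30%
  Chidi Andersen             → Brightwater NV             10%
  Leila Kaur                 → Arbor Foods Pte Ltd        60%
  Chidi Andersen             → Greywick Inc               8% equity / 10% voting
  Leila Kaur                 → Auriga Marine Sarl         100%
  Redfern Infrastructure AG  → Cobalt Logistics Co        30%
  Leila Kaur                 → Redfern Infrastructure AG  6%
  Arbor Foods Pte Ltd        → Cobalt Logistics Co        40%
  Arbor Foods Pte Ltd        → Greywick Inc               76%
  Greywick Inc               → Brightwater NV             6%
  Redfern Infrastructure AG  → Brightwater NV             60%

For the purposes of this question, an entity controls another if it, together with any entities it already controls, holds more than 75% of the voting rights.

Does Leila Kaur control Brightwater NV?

Leila holds 100% of Auriga, so Leila controls Auriga.
Neither Leila nor any entity Leila controls holds any voting interest in Brightwater.
So Leila does not control Brightwater.

No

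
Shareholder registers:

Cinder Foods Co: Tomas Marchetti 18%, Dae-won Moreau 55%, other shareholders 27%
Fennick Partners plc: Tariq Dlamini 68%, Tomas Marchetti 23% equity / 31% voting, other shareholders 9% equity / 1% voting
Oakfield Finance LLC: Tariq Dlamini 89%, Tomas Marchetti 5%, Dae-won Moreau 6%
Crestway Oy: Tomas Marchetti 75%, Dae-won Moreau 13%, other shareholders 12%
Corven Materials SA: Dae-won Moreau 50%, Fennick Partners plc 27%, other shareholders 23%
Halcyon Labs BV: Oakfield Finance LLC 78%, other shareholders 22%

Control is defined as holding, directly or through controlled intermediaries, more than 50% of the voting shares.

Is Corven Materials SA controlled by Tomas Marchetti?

Tomas holds 75% of Crestway, so Tomas controls Crestway.
Neither Tomas nor any entity Tomas controls holds any voting interest in Corven.
So Tomas does not control Corven.

No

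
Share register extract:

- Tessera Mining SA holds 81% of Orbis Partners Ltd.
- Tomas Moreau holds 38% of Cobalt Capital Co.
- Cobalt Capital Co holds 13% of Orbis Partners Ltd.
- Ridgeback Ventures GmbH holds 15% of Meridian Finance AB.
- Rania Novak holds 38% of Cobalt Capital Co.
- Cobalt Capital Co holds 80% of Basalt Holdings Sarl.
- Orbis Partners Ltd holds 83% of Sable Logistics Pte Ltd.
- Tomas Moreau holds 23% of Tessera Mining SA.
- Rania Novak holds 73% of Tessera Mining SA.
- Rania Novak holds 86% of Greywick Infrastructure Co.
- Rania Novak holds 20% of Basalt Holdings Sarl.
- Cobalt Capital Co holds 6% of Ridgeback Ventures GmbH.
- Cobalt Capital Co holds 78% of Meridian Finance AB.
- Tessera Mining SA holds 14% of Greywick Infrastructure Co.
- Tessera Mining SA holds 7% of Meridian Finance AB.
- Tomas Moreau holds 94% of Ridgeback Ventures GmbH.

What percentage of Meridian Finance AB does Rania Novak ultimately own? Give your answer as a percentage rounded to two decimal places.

Rania reaches Meridian along 3 paths.
Via Tessera: 73% × 7% = 5.11%.
Via Cobalt → Ridgeback: 38% × 6% × 15% = 0.342%.
Via Cobalt: 38% × 78% = 29.64%.
Total: 5.11% + 0.342% + 29.64% = 35.092%.
Rounded: 35.09%.

35.09%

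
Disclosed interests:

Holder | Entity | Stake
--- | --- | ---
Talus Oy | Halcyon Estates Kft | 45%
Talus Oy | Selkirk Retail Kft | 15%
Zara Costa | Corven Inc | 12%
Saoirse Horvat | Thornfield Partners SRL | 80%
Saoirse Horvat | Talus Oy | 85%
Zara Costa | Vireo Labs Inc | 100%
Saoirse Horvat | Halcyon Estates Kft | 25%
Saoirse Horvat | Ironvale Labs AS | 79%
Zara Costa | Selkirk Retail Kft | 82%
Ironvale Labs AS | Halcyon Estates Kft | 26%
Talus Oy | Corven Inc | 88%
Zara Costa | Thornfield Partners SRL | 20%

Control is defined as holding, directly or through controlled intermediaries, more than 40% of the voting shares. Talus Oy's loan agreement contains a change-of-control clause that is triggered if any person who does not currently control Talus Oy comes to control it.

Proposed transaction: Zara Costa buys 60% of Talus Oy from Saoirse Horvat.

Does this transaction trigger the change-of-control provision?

The purchase adds only to Zara's holdings (Saoirse's stake shrinks), so Zara is the only person who could newly come to control Talus.
Zara holds 100% of Vireo, so Zara controls Vireo.
Zara holds 82% of Selkirk, so Zara controls Selkirk.
Neither Zara nor any entity Zara controls holds any voting interest in Talus.
So before the transaction, Zara does not control Talus.
After the purchase, Zara holds 60% of Talus directly, and Saoirse's stake falls to 25%.
Zara holds 60% of Talus, so Zara controls Talus.
Zara did not control Talus before and does after, so the clause is triggered.

Yes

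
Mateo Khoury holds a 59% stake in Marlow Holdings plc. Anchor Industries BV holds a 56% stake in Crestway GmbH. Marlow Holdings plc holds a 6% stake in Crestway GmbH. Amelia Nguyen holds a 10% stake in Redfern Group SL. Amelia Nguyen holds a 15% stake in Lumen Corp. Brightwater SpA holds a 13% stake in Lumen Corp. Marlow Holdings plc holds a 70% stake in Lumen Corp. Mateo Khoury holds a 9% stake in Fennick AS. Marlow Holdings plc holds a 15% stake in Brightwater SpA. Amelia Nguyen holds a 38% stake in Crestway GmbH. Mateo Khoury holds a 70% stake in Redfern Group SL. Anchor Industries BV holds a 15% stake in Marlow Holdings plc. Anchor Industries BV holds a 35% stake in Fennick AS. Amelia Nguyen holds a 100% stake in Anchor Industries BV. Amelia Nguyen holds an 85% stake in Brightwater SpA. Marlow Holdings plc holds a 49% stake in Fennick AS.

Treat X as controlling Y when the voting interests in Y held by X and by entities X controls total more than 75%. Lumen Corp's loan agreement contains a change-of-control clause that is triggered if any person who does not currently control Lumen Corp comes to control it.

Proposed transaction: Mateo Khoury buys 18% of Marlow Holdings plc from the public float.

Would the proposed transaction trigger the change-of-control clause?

No

The purchase changes only Mateo's holdings, so Mateo is the only person who could newly come to control Lumen.
Mateo's largest direct stake is 70% in Redfern, which does not meet the threshold, so Mateo controls no company.
Neither Mateo nor any entity Mateo controls holds any voting interest in Lumen.
So before the transaction, Mateo does not control Lumen.
After the purchase, Mateo's direct stake in Marlow rises to 59% + 18% = 77%.
Mateo holds 77% of Marlow, so Mateo controls Marlow.
After the transaction, Mateo's side holds 70% of Lumen, not > 75%, so Mateo still does not control Lumen.
No new person acquires control, so the clause is not triggered.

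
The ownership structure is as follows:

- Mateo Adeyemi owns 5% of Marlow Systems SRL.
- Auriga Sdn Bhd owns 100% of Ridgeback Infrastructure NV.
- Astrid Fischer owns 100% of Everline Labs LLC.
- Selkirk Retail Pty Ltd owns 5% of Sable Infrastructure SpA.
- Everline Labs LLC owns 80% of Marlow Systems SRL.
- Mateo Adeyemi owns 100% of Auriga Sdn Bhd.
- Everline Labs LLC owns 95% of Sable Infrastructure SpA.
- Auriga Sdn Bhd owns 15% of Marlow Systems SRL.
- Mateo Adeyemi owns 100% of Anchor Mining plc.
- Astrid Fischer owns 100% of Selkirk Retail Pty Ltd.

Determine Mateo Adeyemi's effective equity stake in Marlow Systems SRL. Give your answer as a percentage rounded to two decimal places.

Mateo reaches Marlow along 2 paths.
Via Auriga: 100% × 15% = 15%.
Direct stake: 5% = 5%.
Total: 15% + 5% = 20%.
Rounded: 20.00%.

20.00%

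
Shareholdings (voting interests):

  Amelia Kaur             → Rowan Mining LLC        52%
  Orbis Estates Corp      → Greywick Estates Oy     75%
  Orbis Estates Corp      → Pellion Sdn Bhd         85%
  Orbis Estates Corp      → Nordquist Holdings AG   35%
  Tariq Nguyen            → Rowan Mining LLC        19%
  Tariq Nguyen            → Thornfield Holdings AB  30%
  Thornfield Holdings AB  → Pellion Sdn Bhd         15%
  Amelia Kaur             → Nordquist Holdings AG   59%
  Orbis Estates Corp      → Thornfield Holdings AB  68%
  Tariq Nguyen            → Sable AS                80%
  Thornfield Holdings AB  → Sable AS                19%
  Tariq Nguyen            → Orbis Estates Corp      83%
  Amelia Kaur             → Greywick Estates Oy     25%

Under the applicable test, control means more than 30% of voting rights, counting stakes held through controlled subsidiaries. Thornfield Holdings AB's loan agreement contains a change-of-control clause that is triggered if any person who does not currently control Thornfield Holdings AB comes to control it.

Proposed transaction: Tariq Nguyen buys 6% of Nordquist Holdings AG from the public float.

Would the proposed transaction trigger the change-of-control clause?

No

The purchase changes only Tariq's holdings, so Tariq is the only person who could newly come to control Thornfield.
Tariq holds 83% of Orbis, so Tariq controls Orbis.
Orbis and Tariq together hold 68% + 30% = 98% of Thornfield, so Tariq controls Thornfield.
So Tariq already controls Thornfield before the transaction.
After the purchase, Tariq holds 6% of Nordquist directly.
Tariq controlled Thornfield already, so this is not a new person acquiring control; every other person's position is unchanged or reduced.
No new person acquires control, so the clause is not triggered.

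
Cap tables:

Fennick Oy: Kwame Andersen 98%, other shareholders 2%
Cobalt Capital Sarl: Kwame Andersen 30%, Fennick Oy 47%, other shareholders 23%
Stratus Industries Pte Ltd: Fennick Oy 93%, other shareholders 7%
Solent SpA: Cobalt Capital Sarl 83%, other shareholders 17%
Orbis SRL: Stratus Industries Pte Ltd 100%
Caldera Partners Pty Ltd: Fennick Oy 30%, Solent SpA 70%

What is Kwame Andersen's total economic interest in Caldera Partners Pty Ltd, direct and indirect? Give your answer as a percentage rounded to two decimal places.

Kwame reaches Caldera along 3 paths.
Via Fennick: 98% × 30% = 29.4%.
Via Cobalt → Solent: 30% × 83% × 70% = 17.43%.
Via Fennick → Cobalt → Solent: 98% × 47% × 83% × 70% = 26.76086%.
Total: 29.4% + 17.43% + 26.76086% = 73.59086%.
Rounded: 73.59%.

73.59%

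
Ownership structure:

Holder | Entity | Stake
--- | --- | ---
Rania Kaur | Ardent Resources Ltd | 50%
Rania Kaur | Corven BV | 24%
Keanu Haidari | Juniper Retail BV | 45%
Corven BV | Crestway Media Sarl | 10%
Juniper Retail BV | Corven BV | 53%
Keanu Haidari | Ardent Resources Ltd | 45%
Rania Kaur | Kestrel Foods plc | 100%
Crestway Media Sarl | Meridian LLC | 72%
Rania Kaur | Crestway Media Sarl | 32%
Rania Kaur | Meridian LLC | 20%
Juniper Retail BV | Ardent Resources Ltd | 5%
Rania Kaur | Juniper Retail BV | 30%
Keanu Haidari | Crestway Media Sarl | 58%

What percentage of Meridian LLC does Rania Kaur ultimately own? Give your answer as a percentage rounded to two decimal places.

Rania reaches Meridian along 4 paths.
Direct stake: 20% = 20%.
Via Juniper → Corven → Crestway: 30% × 53% × 10% × 72% = 1.1448%.
Via Corven → Crestway: 24% × 10% × 72% = 1.728%.
Via Crestway: 32% × 72% = 23.04%.
Total: 20% + 1.1448% + 1.728% + 23.04% = 45.9128%.
Rounded: 45.91%.

45.91%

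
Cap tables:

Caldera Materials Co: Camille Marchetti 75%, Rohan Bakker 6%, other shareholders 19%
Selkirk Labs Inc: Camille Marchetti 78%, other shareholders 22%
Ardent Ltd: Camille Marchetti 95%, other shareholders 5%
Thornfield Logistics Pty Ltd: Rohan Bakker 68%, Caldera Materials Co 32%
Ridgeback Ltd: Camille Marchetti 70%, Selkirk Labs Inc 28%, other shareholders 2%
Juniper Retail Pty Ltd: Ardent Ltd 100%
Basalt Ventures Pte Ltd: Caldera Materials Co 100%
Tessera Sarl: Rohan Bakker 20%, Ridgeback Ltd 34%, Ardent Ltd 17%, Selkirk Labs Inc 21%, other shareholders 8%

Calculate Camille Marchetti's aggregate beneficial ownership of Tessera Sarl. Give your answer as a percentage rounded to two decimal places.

63.76%

Camille reaches Tessera along 4 paths.
Via Ridgeback: 70% × 34% = 23.8%.
Via Selkirk → Ridgeback: 78% × 28% × 34% = 7.4256%.
Via Ardent: 95% × 17% = 16.15%.
Via Selkirk: 78% × 21% = 16.38%.
Total: 23.8% + 7.4256% + 16.15% + 16.38% = 63.7556%.
Rounded: 63.76%.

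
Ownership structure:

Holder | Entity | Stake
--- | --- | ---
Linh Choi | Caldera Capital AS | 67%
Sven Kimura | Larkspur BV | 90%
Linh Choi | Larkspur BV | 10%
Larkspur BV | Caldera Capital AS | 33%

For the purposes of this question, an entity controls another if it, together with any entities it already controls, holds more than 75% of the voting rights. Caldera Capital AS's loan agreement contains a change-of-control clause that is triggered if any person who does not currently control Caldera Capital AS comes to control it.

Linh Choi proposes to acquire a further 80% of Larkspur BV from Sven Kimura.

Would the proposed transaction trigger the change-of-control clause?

The purchase adds only to Linh's holdings (Sven's stake shrinks), so Linh is the only person who could newly come to control Caldera.
Linh's largest direct stake is 67% in Caldera, which does not meet the threshold, so Linh controls no company.
In Caldera, Linh's side holds only 67%, not > 75%.
So before the transaction, Linh does not control Caldera.
After the purchase, Linh's direct stake in Larkspur rises to 10% + 80% = 90%, and Sven's stake falls to 10%.
Linh holds 90% of Larkspur, so Linh controls Larkspur.
Larkspur and Linh together hold 33% + 67% = 100% of Caldera, so Linh controls Caldera.
Linh did not control Caldera before and does after, so the clause is triggered.

Yes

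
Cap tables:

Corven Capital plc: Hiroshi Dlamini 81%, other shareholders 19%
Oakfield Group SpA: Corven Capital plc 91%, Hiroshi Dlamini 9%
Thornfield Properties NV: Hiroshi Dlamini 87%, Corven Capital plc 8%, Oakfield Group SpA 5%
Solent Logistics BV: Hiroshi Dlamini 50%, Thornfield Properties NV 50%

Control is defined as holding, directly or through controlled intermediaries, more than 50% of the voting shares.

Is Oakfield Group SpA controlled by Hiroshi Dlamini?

Yes

Hiroshi holds 81% of Corven, so Hiroshi controls Corven.
Corven and Hiroshi together hold 91% + 9% = 100% of Oakfield, so Hiroshi controls Oakfield.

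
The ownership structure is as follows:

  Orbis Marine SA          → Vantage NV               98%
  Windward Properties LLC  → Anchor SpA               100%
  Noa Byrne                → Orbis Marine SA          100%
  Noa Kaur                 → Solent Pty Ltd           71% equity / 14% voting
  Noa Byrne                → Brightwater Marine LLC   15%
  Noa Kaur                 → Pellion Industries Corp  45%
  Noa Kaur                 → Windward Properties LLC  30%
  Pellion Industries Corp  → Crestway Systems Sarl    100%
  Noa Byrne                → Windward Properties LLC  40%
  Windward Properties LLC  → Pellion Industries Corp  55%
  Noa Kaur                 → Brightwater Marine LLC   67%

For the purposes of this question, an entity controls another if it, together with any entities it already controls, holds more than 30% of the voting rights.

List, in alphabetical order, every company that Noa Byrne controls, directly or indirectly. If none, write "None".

Noa Byrne holds 40% of Windward, so Noa Byrne controls Windward.
Windward holds 55% of Pellion, so Noa Byrne controls Pellion.
Windward holds 100% of Anchor, so Noa Byrne controls Anchor.
Noa Byrne holds 100% of Orbis, so Noa Byrne controls Orbis.
Pellion holds 100% of Crestway, so Noa Byrne controls Crestway.
Orbis holds 98% of Vantage, so Noa Byrne controls Vantage.
No other company's threshold is met.

Anchor SpA, Crestway Systems Sarl, Orbis Marine SA, Pellion Industries Corp, Vantage NV, Windward Properties LLC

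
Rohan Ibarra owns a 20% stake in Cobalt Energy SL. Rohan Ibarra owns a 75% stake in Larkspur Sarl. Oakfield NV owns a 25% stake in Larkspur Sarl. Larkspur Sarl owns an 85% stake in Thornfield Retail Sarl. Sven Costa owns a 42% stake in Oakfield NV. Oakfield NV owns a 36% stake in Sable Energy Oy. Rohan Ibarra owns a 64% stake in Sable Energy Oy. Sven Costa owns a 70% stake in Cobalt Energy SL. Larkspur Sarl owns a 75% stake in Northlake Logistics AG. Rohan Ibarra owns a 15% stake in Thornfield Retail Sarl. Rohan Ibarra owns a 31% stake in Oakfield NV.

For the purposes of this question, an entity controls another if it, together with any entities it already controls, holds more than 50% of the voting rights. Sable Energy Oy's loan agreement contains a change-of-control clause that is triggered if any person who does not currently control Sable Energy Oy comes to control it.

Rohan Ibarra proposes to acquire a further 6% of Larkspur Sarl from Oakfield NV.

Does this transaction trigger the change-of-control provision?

No

The purchase adds only to Rohan's holdings (Oakfield's stake shrinks), so Rohan is the only person who could newly come to control Sable.
Rohan holds 64% of Sable, so Rohan controls Sable.
So Rohan already controls Sable before the transaction.
After the purchase, Rohan's direct stake in Larkspur rises to 75% + 6% = 81%, and Oakfield's stake falls to 19%.
Rohan controlled Sable already, so this is not a new person acquiring control; every other person's position is unchanged or reduced.
No new person acquires control, so the clause is not triggered.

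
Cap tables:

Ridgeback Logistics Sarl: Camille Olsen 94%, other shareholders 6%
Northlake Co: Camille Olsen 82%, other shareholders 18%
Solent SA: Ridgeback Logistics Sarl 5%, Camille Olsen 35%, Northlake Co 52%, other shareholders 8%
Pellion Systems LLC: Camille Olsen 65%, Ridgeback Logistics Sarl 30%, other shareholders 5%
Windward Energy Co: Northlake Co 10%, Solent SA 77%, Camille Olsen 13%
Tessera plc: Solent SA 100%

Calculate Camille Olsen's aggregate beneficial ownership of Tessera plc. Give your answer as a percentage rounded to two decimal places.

82.34%

Camille reaches Tessera along 3 paths.
Via Ridgeback → Solent: 94% × 5% × 100% = 4.7%.
Via Solent: 35% × 100% = 35%.
Via Northlake → Solent: 82% × 52% × 100% = 42.64%.
Total: 4.7% + 35% + 42.64% = 82.34%.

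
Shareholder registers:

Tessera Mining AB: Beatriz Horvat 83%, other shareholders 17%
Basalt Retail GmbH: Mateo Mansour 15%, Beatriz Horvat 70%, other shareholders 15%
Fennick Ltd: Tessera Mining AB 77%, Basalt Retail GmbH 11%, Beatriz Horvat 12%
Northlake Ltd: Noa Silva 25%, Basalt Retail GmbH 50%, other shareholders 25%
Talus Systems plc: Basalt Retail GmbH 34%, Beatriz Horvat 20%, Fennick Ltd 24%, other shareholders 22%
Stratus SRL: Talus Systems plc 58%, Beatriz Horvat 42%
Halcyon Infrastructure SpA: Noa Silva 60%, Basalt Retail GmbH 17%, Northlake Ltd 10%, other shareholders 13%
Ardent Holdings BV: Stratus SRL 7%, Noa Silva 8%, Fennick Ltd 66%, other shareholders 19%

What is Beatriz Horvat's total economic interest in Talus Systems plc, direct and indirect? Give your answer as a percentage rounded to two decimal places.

Beatriz reaches Talus along 5 paths.
Via Basalt: 70% × 34% = 23.8%.
Direct stake: 20% = 20%.
Via Tessera → Fennick: 83% × 77% × 24% = 15.3384%.
Via Basalt → Fennick: 70% × 11% × 24% = 1.848%.
Via Fennick: 12% × 24% = 2.88%.
Total: 23.8% + 20% + 15.3384% + 1.848% + 2.88% = 63.8664%.
Rounded: 63.87%.

63.87%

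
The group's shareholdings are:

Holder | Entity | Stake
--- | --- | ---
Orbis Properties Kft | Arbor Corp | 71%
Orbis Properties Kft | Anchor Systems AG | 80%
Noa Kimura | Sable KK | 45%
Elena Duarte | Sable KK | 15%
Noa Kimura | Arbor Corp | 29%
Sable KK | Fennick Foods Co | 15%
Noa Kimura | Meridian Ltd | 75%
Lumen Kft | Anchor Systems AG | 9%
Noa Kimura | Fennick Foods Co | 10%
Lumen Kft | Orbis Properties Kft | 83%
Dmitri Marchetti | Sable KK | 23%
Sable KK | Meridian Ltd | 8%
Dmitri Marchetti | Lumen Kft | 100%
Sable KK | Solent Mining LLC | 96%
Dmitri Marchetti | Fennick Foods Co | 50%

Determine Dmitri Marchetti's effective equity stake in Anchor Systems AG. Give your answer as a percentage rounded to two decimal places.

Dmitri reaches Anchor along 2 paths.
Via Lumen → Orbis: 100% × 83% × 80% = 66.4%.
Via Lumen: 100% × 9% = 9%.
Total: 66.4% + 9% = 75.4%.
Rounded: 75.40%.

75.40%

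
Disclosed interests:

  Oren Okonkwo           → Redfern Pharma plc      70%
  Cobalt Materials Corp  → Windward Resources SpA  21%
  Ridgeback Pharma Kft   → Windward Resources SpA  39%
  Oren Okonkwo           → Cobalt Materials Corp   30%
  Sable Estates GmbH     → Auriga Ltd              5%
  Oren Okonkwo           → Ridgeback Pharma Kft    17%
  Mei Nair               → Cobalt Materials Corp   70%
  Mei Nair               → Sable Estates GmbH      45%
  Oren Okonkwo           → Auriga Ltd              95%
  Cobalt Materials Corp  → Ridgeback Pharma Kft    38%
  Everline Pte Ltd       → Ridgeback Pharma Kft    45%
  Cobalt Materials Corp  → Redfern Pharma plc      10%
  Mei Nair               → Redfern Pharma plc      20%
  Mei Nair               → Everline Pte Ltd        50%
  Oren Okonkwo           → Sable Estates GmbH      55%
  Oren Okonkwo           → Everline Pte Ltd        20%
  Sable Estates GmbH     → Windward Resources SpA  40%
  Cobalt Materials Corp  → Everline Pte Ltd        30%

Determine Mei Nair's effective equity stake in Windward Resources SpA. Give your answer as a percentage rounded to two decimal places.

Mei reaches Windward along 5 paths.
Via Cobalt: 70% × 21% = 14.7%.
Via Sable: 45% × 40% = 18%.
Via Cobalt → Everline → Ridgeback: 70% × 30% × 45% × 39% = 3.6855%.
Via Everline → Ridgeback: 50% × 45% × 39% = 8.775%.
Via Cobalt → Ridgeback: 70% × 38% × 39% = 10.374%.
Total: 14.7% + 18% + 3.6855% + 8.775% + 10.374% = 55.5345%.
Rounded: 55.53%.

55.53%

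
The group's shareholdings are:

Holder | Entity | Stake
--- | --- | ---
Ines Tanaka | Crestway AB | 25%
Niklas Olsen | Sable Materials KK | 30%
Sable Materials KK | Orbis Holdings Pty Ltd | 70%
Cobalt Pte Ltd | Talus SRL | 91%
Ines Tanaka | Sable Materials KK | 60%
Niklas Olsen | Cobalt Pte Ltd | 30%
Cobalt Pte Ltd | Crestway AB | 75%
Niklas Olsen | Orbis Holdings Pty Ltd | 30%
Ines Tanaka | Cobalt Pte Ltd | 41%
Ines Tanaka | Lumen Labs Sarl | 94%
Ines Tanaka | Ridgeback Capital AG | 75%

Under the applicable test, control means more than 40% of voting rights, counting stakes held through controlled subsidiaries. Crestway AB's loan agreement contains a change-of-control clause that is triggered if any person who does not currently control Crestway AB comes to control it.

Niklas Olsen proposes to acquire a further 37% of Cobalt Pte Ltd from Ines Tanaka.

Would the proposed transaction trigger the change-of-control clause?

The purchase adds only to Niklas's holdings (Ines's stake shrinks), so Niklas is the only person who could newly come to control Crestway.
Niklas's largest direct stake is 30% in Sable, which does not meet the threshold, so Niklas controls no company.
Neither Niklas nor any entity Niklas controls holds any voting interest in Crestway.
So before the transaction, Niklas does not control Crestway.
After the purchase, Niklas's direct stake in Cobalt rises to 30% + 37% = 67%, and Ines's stake falls to 4%.
Niklas holds 67% of Cobalt, so Niklas controls Cobalt.
Cobalt holds 75% of Crestway, so Niklas controls Crestway.
Niklas did not control Crestway before and does after, so the clause is triggered.

Yes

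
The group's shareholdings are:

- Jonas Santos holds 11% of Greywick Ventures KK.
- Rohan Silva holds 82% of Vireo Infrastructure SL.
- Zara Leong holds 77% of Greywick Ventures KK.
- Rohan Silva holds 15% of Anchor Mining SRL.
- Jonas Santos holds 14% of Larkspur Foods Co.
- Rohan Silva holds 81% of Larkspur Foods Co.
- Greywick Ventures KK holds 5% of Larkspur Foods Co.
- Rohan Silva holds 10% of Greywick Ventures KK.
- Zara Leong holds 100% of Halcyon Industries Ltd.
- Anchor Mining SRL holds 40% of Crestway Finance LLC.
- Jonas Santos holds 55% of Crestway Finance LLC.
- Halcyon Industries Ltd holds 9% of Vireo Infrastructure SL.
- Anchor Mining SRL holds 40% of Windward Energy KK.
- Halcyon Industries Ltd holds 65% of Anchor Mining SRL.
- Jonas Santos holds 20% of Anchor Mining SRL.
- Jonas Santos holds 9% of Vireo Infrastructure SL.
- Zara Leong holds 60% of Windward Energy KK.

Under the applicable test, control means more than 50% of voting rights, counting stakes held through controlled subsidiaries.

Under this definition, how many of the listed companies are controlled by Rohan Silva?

2

Rohan holds 82% of Vireo, so Rohan controls Vireo.
Rohan holds 81% of Larkspur, so Rohan controls Larkspur.
No other company's threshold is met.
Rohan controls 2 companies.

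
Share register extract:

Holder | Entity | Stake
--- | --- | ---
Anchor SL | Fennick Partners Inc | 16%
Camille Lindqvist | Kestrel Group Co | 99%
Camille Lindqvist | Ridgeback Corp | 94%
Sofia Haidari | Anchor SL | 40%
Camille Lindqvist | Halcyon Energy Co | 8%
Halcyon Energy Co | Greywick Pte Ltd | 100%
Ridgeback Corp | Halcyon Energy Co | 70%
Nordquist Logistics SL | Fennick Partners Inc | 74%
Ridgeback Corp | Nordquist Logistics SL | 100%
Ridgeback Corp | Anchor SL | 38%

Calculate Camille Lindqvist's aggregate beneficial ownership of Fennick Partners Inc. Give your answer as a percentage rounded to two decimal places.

Camille reaches Fennick along 2 paths.
Via Ridgeback → Anchor: 94% × 38% × 16% = 5.7152%.
Via Ridgeback → Nordquist: 94% × 100% × 74% = 69.56%.
Total: 5.7152% + 69.56% = 75.2752%.
Rounded: 75.28%.

75.28%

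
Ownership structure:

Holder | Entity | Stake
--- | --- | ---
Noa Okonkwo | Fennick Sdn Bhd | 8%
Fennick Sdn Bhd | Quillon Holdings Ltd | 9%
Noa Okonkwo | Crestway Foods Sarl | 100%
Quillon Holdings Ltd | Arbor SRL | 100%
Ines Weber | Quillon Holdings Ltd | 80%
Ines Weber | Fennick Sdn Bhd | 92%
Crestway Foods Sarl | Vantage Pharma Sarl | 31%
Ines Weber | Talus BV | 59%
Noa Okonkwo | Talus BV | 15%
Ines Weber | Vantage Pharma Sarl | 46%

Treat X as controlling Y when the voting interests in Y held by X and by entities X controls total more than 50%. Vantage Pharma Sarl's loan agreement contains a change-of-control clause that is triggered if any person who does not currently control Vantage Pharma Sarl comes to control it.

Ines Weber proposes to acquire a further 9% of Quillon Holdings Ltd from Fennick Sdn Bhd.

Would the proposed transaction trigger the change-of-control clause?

The purchase adds only to Ines's holdings (Fennick's stake shrinks), so Ines is the only person who could newly come to control Vantage.
Ines holds 59% of Talus, so Ines controls Talus.
Ines holds 92% of Fennick, so Ines controls Fennick.
Ines and Fennick together hold 80% + 9% = 89% of Quillon, so Ines controls Quillon.
Quillon holds 100% of Arbor, so Ines controls Arbor.
In Vantage, Ines's side holds only 46%, not > 50%.
So before the transaction, Ines does not control Vantage.
After the purchase, Ines's direct stake in Quillon rises to 80% + 9% = 89%, and Fennick's stake falls to 0%.
Ines holds 89% of Quillon, so Ines controls Quillon.
After the transaction, Ines's side holds 46% of Vantage, not > 50%, so Ines still does not control Vantage.
No new person acquires control, so the clause is not triggered.

No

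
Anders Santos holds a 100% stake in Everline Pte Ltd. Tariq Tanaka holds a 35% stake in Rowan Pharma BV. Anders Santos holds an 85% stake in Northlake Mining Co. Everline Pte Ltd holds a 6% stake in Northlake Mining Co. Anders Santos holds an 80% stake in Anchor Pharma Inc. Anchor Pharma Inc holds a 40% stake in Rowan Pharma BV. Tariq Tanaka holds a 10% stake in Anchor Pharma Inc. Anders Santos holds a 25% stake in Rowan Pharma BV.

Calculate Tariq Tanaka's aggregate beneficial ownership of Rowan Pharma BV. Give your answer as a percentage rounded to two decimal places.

39.00%

Tariq reaches Rowan along 2 paths.
Via Anchor: 10% × 40% = 4%.
Direct stake: 35% = 35%.
Total: 4% + 35% = 39%.
Rounded: 39.00%.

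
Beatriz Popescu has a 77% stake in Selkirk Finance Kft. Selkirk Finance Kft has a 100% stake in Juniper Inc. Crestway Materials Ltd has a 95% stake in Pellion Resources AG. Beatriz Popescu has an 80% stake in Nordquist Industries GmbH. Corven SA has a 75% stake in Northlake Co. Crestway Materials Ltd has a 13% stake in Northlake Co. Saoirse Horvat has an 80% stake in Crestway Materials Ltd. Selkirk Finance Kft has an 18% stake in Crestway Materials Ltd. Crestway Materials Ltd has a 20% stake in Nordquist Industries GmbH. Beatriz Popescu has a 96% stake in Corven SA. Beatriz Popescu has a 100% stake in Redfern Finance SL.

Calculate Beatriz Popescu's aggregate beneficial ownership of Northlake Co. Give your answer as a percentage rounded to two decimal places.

73.80%

Beatriz reaches Northlake along 2 paths.
Via Corven: 96% × 75% = 72%.
Via Selkirk → Crestway: 77% × 18% × 13% = 1.8018%.
Total: 72% + 1.8018% = 73.8018%.
Rounded: 73.80%.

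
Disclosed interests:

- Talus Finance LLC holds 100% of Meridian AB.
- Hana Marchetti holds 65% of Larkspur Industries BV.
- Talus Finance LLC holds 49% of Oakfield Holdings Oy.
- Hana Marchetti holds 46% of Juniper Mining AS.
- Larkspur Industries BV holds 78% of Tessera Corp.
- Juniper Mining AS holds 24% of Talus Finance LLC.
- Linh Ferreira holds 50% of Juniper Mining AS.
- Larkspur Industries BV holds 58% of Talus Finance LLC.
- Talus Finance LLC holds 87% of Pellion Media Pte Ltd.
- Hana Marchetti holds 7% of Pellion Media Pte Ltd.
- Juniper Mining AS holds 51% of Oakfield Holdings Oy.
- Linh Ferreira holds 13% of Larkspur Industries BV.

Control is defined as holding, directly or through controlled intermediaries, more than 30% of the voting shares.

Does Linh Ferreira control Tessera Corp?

Linh holds 50% of Juniper, so Linh controls Juniper.
Juniper holds 51% of Oakfield, so Linh controls Oakfield.
Neither Linh nor any entity Linh controls holds any voting interest in Tessera.
So Linh does not control Tessera.

No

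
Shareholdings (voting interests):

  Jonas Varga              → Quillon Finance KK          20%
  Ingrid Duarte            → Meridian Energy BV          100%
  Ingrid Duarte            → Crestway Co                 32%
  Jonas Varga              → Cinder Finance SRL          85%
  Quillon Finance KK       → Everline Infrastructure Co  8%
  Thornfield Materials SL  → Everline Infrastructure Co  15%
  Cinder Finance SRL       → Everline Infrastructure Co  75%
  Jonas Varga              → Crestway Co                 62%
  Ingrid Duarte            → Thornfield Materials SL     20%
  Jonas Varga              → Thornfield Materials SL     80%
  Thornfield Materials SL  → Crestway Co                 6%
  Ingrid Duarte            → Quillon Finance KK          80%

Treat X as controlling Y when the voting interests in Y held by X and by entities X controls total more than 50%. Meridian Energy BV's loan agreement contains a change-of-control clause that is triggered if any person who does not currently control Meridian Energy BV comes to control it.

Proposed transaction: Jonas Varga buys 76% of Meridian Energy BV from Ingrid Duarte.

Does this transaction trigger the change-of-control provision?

Yes

The purchase adds only to Jonas's holdings (Ingrid's stake shrinks), so Jonas is the only person who could newly come to control Meridian.
Jonas holds 85% of Cinder, so Jonas controls Cinder.
Jonas holds 80% of Thornfield, so Jonas controls Thornfield.
Cinder and Thornfield together hold 75% + 15% = 90% of Everline, so Jonas controls Everline.
Thornfield and Jonas together hold 6% + 62% = 68% of Crestway, so Jonas controls Crestway.
Neither Jonas nor any entity Jonas controls holds any voting interest in Meridian.
So before the transaction, Jonas does not control Meridian.
After the purchase, Jonas holds 76% of Meridian directly, and Ingrid's stake falls to 24%.
Jonas holds 76% of Meridian, so Jonas controls Meridian.
Jonas did not control Meridian before and does after, so the clause is triggered.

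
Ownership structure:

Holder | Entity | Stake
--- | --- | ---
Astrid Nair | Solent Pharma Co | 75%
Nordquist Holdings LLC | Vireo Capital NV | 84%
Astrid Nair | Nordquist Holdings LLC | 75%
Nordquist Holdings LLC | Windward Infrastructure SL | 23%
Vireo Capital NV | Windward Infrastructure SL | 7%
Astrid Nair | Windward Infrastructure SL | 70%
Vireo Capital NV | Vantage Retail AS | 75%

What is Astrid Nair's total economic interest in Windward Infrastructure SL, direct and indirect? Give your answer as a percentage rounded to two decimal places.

91.66%

Astrid reaches Windward along 3 paths.
Via Nordquist: 75% × 23% = 17.25%.
Direct stake: 70% = 70%.
Via Nordquist → Vireo: 75% × 84% × 7% = 4.41%.
Total: 17.25% + 70% + 4.41% = 91.66%.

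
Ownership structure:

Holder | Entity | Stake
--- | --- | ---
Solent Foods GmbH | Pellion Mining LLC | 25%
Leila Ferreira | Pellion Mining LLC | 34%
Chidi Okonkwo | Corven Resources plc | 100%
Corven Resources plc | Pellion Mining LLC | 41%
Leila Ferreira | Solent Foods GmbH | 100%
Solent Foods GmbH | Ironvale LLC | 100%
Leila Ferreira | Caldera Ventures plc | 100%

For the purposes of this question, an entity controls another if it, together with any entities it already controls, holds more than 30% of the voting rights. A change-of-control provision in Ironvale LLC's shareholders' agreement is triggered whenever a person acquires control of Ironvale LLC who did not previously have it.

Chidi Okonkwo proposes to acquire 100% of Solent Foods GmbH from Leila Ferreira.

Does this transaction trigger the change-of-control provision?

Yes

The purchase adds only to Chidi's holdings (Leila's stake shrinks), so Chidi is the only person who could newly come to control Ironvale.
Chidi holds 100% of Corven, so Chidi controls Corven.
Corven holds 41% of Pellion, so Chidi controls Pellion.
Neither Chidi nor any entity Chidi controls holds any voting interest in Ironvale.
So before the transaction, Chidi does not control Ironvale.
After the purchase, Chidi holds 100% of Solent directly, and Leila's stake falls to 0%.
Chidi holds 100% of Solent, so Chidi controls Solent.
Solent holds 100% of Ironvale, so Chidi controls Ironvale.
Chidi did not control Ironvale before and does after, so the clause is triggered.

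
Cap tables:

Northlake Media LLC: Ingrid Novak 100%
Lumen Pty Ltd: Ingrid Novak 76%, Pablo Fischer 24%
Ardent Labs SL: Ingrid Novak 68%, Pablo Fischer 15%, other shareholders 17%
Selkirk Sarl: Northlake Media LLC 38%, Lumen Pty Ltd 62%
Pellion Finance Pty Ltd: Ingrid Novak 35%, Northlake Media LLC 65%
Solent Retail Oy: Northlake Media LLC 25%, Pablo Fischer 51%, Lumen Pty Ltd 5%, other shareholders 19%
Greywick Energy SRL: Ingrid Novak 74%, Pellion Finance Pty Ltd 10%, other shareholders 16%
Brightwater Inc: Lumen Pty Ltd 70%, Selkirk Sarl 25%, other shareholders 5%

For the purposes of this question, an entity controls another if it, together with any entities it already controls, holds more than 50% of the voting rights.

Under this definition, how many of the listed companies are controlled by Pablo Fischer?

Pablo holds 51% of Solent, so Pablo controls Solent.
No other company's threshold is met.
Pablo controls 1 company.

1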